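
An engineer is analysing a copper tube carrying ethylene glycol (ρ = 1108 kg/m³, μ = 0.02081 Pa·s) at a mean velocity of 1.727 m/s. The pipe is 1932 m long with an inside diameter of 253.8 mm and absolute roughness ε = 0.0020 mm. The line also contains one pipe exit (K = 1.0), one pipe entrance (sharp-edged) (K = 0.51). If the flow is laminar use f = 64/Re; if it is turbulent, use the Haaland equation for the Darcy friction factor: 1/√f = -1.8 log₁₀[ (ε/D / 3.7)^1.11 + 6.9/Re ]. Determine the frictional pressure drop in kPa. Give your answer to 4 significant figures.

ΔP ≈ 314.3 kPa

Reynolds number Re = ρVD/μ = 1108 · 1.727 · 0.2538 / 0.0208 = 2.334e+04.
Re > 4000 → turbulent. Relative roughness ε/D = 2e-06/0.2538 = 7.88e-06. Haaland: 1/√f = -1.8 log₁₀[(7.88e-06/3.7)^1.11 + 6.9/2.334e+04] = -1.8 log₁₀[5.06e-07 + 0.000296] = 6.351, so f = 0.02479.
Total minor-loss coefficient ΣK = 1·1 + 1·0.51 = 1.51.
ΔP = [f·L/D + ΣK]·(ρV²/2) = [0.02479·1932/0.2538 + 1.51]·(1108·1.727²/2) = [188.7 + 1.51]·1652 = 3.143e+05 Pa.
ΔP = 3.143e+05 Pa = 314.3 kPa.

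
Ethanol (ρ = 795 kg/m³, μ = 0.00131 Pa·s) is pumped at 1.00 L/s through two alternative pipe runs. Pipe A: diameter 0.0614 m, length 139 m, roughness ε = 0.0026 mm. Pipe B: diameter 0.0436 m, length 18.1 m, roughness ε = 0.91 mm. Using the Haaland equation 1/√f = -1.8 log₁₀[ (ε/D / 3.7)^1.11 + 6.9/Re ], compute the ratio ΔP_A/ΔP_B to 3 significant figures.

Pipe A: V = Q/A = 0.001/0.002961 = 0.3377 m/s; Re = 1.258e+04; ε/D = 4.23e-05; Haaland → f = 0.02907; ΔP_A = f(L/D)(ρV²/2) = 2984 Pa.
Pipe B: V = Q/A = 0.001/0.001493 = 0.6698 m/s; Re = 1.772e+04; ε/D = 0.0209; Haaland → f = 0.05159; ΔP_B = f(L/D)(ρV²/2) = 3819 Pa.
ΔP_A/ΔP_B = 2984/3819 = 0.781.

ΔP_A/ΔP_B ≈ 0.781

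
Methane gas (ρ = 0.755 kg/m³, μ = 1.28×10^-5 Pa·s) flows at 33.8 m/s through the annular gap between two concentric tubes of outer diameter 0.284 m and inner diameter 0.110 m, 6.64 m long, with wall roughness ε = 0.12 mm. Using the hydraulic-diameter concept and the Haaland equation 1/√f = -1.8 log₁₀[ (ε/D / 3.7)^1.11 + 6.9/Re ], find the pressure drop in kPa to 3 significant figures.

Hydraulic diameter D_h = 4A/P = D_o - D_i = 0.284 - 0.11 = 0.174 m.
Re = ρVD_h/μ = 0.755·33.8·0.174/1.28e-05 = 3.469e+05.
ε/D_h = 0.00012/0.174 = 0.00069; Haaland gives 1/√f = -1.8 log₁₀[7.25e-05+1.99e-05] = 7.262, so f = 0.01896.
ΔP = f(L/D_h)(ρV²/2) = 0.01896·6.64/0.174·431.3 = 312.1 Pa.
ΔP = 0.312 kPa.

ΔP ≈ 0.312 kPa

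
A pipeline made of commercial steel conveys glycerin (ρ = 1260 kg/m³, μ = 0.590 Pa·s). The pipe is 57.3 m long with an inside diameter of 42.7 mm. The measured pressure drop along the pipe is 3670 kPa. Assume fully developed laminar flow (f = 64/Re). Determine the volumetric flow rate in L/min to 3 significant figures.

For laminar flow, f = 64/Re with Re = ρVD/μ, so Darcy-Weisbach reduces to ΔP = 32μLV/D². Solving for V: V = ΔP·D²/(32μL) = 3.67e+06·(0.0427)²/(32·0.59·57.3) = 6.185 m/s.
Check: Re = ρVD/μ = 1260·6.185·0.0427/0.59 = 564 < 2300, so the laminar assumption holds.
Q = V·A = 6.185·(π/4·0.0427²) = 0.008857 m³/s = 531 L/min.

Q ≈ 531 L/min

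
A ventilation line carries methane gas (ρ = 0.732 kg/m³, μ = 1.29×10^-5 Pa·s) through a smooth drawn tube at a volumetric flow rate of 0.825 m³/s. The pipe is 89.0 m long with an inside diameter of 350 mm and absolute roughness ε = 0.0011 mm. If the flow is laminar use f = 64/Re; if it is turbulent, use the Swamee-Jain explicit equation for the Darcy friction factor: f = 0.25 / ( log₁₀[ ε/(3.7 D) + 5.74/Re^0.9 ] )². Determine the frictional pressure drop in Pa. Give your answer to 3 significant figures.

ΔP ≈ 110 Pa

Cross-sectional area A = πD²/4 = π(0.35)²/4 = 0.09621 m²; mean velocity V = Q/A = 0.825/0.09621 = 8.575 m/s.
Reynolds number Re = ρVD/μ = 0.732 · 8.575 · 0.35 / 1.29e-05 = 1.703e+05.
Re > 4000 → turbulent. Relative roughness ε/D = 1.1e-06/0.35 = 3.14e-06. Swamee-Jain: f = 0.25/(log₁₀[3.14e-06/3.7 + 5.74/1.703e+05^0.9])² = 0.25/(log₁₀[8.49e-07 + 0.000112])² = 0.25/(-3.946)² = 0.01606.
Darcy-Weisbach: ΔP = f(L/D)(ρV²/2) = 0.01606·(89/0.35)·(0.732·8.575²/2) = 0.01606·254.3·26.91 = 109.9 Pa.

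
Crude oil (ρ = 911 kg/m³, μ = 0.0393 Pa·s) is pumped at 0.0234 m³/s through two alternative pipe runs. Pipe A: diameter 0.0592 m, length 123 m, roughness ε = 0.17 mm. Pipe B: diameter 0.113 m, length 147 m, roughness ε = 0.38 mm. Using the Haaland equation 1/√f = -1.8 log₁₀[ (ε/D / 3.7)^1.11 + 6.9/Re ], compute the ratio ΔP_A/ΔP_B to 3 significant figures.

Pipe A: V = Q/A = 0.0234/0.002753 = 8.501 m/s; Re = 1.167e+04; ε/D = 0.00287; Haaland → f = 0.03373; ΔP_A = f(L/D)(ρV²/2) = 2.307e+06 Pa.
Pipe B: V = Q/A = 0.0234/0.01003 = 2.333 m/s; Re = 6112; ε/D = 0.00336; Haaland → f = 0.03909; ΔP_B = f(L/D)(ρV²/2) = 1.261e+05 Pa.
ΔP_A/ΔP_B = 2.307e+06/1.261e+05 = 18.3.

ΔP_A/ΔP_B ≈ 18.3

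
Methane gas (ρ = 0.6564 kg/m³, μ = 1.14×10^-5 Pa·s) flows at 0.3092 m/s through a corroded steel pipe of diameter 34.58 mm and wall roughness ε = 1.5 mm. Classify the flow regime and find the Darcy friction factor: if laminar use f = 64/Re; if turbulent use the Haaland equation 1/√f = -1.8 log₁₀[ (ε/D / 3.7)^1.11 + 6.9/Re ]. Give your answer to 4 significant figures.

Re = ρVD/μ = 0.6564·0.3092·0.03458/1.14e-05 = 615.6.
Re < 2300 → laminar, so f = 64/Re = 0.104 (roughness is irrelevant in laminar flow).

f ≈ 0.1040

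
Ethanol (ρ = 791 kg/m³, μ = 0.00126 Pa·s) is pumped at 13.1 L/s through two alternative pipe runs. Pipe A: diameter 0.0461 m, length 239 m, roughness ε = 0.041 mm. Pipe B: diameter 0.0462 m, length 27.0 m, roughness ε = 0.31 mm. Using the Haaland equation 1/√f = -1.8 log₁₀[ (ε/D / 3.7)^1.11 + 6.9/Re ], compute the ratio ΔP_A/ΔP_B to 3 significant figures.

Pipe A: V = Q/A = 0.0131/0.001669 = 7.848 m/s; Re = 2.271e+05; ε/D = 0.000889; Haaland → f = 0.02031; ΔP_A = f(L/D)(ρV²/2) = 2.566e+06 Pa.
Pipe B: V = Q/A = 0.0131/0.001676 = 7.814 m/s; Re = 2.266e+05; ε/D = 0.00671; Haaland → f = 0.03365; ΔP_B = f(L/D)(ρV²/2) = 4.749e+05 Pa.
ΔP_A/ΔP_B = 2.566e+06/4.749e+05 = 5.40.

ΔP_A/ΔP_B ≈ 5.40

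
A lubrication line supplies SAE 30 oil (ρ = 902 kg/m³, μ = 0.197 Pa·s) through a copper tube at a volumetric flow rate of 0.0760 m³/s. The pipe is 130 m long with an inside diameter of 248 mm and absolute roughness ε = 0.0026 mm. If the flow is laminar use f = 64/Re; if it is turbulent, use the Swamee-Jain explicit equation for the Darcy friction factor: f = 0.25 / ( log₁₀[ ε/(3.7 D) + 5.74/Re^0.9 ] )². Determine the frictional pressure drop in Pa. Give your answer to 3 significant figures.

Cross-sectional area A = πD²/4 = π(0.248)²/4 = 0.04831 m²; mean velocity V = Q/A = 0.076/0.04831 = 1.573 m/s.
Reynolds number Re = ρVD/μ = 902 · 1.573 · 0.248 / 0.197 = 1787.
Re < 2300 → laminar flow, so f = 64/Re = 64/1787 = 0.03582 (the turbulent correlation is not needed).
Darcy-Weisbach: ΔP = f(L/D)(ρV²/2) = 0.03582·(130/0.248)·(902·1.573²/2) = 0.03582·524.2·1116 = 2.096e+04 Pa.

ΔP ≈ 21000 Pa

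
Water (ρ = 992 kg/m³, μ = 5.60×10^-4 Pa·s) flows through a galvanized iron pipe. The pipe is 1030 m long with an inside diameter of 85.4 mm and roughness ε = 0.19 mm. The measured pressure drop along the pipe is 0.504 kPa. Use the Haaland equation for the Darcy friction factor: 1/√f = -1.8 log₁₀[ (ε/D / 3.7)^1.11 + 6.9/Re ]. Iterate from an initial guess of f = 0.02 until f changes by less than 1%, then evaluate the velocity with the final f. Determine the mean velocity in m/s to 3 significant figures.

V ≈ 0.0482 m/s

Rearranging Darcy-Weisbach: V = √(2·ΔP·D/(f·L·ρ)). With ε/D = 0.00019/0.0854 = 0.00222, iterate starting from f = 0.02:
  f = 0.02 → V = √(2·504·0.0854/(0.02·1030·992)) = 0.0649 m/s; Re = ρVD/μ = 9819; f → 0.03398
  f = 0.03398 → V = 0.04979 m/s; Re = 7533; f → 0.03602
  f = 0.03602 → V = 0.04837 m/s; Re = 7317; f → 0.03626
Converged (Δf/f < 1%). With the final f = 0.03626: V = √(2·504·0.0854/(0.03626·1030·992)) = 0.0482 m/s.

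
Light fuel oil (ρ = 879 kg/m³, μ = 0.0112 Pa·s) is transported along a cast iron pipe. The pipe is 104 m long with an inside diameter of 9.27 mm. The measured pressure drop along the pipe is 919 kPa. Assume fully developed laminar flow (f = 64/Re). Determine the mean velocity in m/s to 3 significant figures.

V ≈ 2.12 m/s

For laminar flow, f = 64/Re with Re = ρVD/μ, so Darcy-Weisbach reduces to ΔP = 32μLV/D². Solving for V: V = ΔP·D²/(32μL) = 9.19e+05·(0.00927)²/(32·0.0112·104) = 2.119 m/s.
Check: Re = ρVD/μ = 879·2.119·0.00927/0.0112 = 1541 < 2300, so the laminar assumption holds.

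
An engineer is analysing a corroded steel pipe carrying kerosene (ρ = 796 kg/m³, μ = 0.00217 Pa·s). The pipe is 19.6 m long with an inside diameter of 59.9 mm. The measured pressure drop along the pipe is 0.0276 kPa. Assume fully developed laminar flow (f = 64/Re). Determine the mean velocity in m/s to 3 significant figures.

V ≈ 0.0728 m/s

For laminar flow, f = 64/Re with Re = ρVD/μ, so Darcy-Weisbach reduces to ΔP = 32μLV/D². Solving for V: V = ΔP·D²/(32μL) = 27.6·(0.0599)²/(32·0.00217·19.6) = 0.07276 m/s.
Check: Re = ρVD/μ = 796·0.07276·0.0599/0.00217 = 1599 < 2300, so the laminar assumption holds.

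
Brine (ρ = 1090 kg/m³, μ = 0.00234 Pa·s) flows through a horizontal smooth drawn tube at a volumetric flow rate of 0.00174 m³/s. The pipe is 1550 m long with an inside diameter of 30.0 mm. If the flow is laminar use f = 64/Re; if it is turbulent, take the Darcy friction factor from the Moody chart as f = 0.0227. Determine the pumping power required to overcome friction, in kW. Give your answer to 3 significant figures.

P ≈ 6.74 kW

Cross-sectional area A = πD²/4 = π(0.03)²/4 = 0.0007069 m²; mean velocity V = Q/A = 0.00174/0.0007069 = 2.462 m/s.
Reynolds number Re = ρVD/μ = 1090 · 2.462 · 0.03 / 0.00234 = 3.44e+04.
Re > 4000 → turbulent; use the Moody-chart value f = 0.0227.
Darcy-Weisbach: ΔP = f(L/D)(ρV²/2) = 0.0227·(1550/0.03)·(1090·2.462²/2) = 0.0227·5.167e+04·3302 = 3.873e+06 Pa.
Pumping power P = QΔP = 0.00174·3.873e+06 = 6739 W = 6.74 kW.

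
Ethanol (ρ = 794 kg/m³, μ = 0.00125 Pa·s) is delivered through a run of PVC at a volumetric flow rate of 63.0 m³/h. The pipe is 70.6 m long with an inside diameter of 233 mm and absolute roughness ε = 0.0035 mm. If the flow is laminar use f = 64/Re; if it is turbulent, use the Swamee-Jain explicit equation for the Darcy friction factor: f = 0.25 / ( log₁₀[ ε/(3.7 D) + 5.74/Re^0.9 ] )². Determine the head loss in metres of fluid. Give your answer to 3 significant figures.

h_f ≈ 0.0519 m

Q = 63.0 m³/h = 63.0/3600 = 0.0175 m³/s.
Cross-sectional area A = πD²/4 = π(0.233)²/4 = 0.04264 m²; mean velocity V = Q/A = 0.0175/0.04264 = 0.4104 m/s.
Reynolds number Re = ρVD/μ = 794 · 0.4104 · 0.233 / 0.00125 = 6.074e+04.
Re > 4000 → turbulent. Relative roughness ε/D = 3.5e-06/0.233 = 1.5e-05. Swamee-Jain: f = 0.25/(log₁₀[1.5e-05/3.7 + 5.74/6.074e+04^0.9])² = 0.25/(log₁₀[4.06e-06 + 0.000284])² = 0.25/(-3.54)² = 0.01995.
Darcy-Weisbach: ΔP = f(L/D)(ρV²/2) = 0.01995·(70.6/0.233)·(794·0.4104²/2) = 0.01995·303·66.87 = 404.2 Pa.
Head loss h_f = ΔP/(ρg) = 404.2/(794·9.81) = 0.0519 m.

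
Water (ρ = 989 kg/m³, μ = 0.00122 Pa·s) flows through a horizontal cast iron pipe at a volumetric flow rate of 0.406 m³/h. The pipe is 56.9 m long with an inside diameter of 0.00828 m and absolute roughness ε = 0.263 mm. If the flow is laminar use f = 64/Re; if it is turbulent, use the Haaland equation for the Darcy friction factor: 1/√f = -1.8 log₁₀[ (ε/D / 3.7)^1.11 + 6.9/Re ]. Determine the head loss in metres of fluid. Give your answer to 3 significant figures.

h_f ≈ 93.4 m

Q = 0.406 m³/h = 0.406/3600 = 0.0001128 m³/s.
Cross-sectional area A = πD²/4 = π(0.00828)²/4 = 5.385e-05 m²; mean velocity V = Q/A = 0.0001128/5.385e-05 = 2.094 m/s.
Reynolds number Re = ρVD/μ = 989 · 2.094 · 0.00828 / 0.00122 = 1.406e+04.
Re > 4000 → turbulent. Relative roughness ε/D = 0.000263/0.00828 = 0.0318. Haaland: 1/√f = -1.8 log₁₀[(0.0318/3.7)^1.11 + 6.9/1.406e+04] = -1.8 log₁₀[0.00509 + 0.000491] = 4.056, so f = 0.06077.
Darcy-Weisbach: ΔP = f(L/D)(ρV²/2) = 0.06077·(56.9/0.00828)·(989·2.094²/2) = 0.06077·6872·2169 = 9.06e+05 Pa.
Head loss h_f = ΔP/(ρg) = 9.06e+05/(989·9.81) = 93.4 m.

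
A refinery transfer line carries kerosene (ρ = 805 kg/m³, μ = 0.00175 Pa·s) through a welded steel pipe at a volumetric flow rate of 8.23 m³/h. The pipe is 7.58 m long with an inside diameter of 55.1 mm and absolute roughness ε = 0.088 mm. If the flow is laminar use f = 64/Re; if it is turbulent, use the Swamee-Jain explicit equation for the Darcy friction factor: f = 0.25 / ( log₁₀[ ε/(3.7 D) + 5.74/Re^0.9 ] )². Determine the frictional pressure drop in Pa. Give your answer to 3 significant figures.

Q = 8.23 m³/h = 8.23/3600 = 0.002286 m³/s.
Cross-sectional area A = πD²/4 = π(0.0551)²/4 = 0.002384 m²; mean velocity V = Q/A = 0.002286/0.002384 = 0.9587 m/s.
Reynolds number Re = ρVD/μ = 805 · 0.9587 · 0.0551 / 0.00175 = 2.43e+04.
Re > 4000 → turbulent. Relative roughness ε/D = 8.8e-05/0.0551 = 0.0016. Swamee-Jain: f = 0.25/(log₁₀[0.0016/3.7 + 5.74/2.43e+04^0.9])² = 0.25/(log₁₀[0.000432 + 0.000648])² = 0.25/(-2.967)² = 0.02841.
Darcy-Weisbach: ΔP = f(L/D)(ρV²/2) = 0.02841·(7.58/0.0551)·(805·0.9587²/2) = 0.02841·137.6·370 = 1446 Pa.

ΔP ≈ 1450 Pa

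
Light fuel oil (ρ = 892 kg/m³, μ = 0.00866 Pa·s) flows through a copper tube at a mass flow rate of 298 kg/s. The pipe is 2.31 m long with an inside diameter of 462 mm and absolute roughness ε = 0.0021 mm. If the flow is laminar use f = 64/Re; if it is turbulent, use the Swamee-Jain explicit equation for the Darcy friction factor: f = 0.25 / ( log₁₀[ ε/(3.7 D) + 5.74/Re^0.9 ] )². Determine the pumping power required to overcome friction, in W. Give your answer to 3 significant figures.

A = πD²/4 = π(0.462)²/4 = 0.1676 m²; mean velocity V = ṁ/(ρA) = 298/(892 · 0.1676) = 1.993 m/s.
Reynolds number Re = ρVD/μ = 892 · 1.993 · 0.462 / 0.00866 = 9.483e+04.
Re > 4000 → turbulent. Relative roughness ε/D = 2.1e-06/0.462 = 4.55e-06. Swamee-Jain: f = 0.25/(log₁₀[4.55e-06/3.7 + 5.74/9.483e+04^0.9])² = 0.25/(log₁₀[1.23e-06 + 0.00019])² = 0.25/(-3.718)² = 0.01809.
Darcy-Weisbach: ΔP = f(L/D)(ρV²/2) = 0.01809·(2.31/0.462)·(892·1.993²/2) = 0.01809·5·1771 = 160.2 Pa.
Q = ṁ/ρ = 298/892 = 0.3341 m³/s.
Pumping power P = QΔP = 0.3341·160.2 = 53.52 W = 53.5 W.

P ≈ 53.5 W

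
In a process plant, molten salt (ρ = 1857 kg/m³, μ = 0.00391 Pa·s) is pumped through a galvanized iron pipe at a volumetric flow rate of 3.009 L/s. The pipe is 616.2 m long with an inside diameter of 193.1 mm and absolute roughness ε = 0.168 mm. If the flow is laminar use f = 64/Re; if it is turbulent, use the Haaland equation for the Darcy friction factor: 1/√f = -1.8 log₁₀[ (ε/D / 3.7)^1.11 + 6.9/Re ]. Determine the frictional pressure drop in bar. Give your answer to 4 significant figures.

ΔP ≈ 0.01016 bar

Q = 3.009 L/s = 3.009/1000 = 0.003009 m³/s.
Cross-sectional area A = πD²/4 = π(0.1931)²/4 = 0.02929 m²; mean velocity V = Q/A = 0.003009/0.02929 = 0.1027 m/s.
Reynolds number Re = ρVD/μ = 1857 · 0.1027 · 0.1931 / 0.00391 = 9423.
Re > 4000 → turbulent. Relative roughness ε/D = 0.000168/0.1931 = 0.00087. Haaland: 1/√f = -1.8 log₁₀[(0.00087/3.7)^1.11 + 6.9/9423] = -1.8 log₁₀[9.38e-05 + 0.000732] = 5.549, so f = 0.03247.
Darcy-Weisbach: ΔP = f(L/D)(ρV²/2) = 0.03247·(616.2/0.1931)·(1857·0.1027²/2) = 0.03247·3191·9.802 = 1016 Pa.
ΔP = 1016 Pa = 0.01016 bar.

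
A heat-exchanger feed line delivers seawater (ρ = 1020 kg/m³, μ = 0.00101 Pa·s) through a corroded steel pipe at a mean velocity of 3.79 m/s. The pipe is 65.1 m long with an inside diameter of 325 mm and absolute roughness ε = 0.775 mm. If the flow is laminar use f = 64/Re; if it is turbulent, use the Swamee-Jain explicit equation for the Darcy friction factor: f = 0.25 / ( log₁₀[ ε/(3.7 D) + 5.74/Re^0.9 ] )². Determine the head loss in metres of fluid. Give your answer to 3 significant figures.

Reynolds number Re = ρVD/μ = 1020 · 3.79 · 0.325 / 0.00101 = 1.244e+06.
Re > 4000 → turbulent. Relative roughness ε/D = 0.000775/0.325 = 0.00238. Swamee-Jain: f = 0.25/(log₁₀[0.00238/3.7 + 5.74/1.244e+06^0.9])² = 0.25/(log₁₀[0.000644 + 1.88e-05])² = 0.25/(-3.178)² = 0.02475.
Darcy-Weisbach: ΔP = f(L/D)(ρV²/2) = 0.02475·(65.1/0.325)·(1020·3.79²/2) = 0.02475·200.3·7326 = 3.632e+04 Pa.
Head loss h_f = ΔP/(ρg) = 3.632e+04/(1020·9.81) = 3.63 m.

h_f ≈ 3.63 m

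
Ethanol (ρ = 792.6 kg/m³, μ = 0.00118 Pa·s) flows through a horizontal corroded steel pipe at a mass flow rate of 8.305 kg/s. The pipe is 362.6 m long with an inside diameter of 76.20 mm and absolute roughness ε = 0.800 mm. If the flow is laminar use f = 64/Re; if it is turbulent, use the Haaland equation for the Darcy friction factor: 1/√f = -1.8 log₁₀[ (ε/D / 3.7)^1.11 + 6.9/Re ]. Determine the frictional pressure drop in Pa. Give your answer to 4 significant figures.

ΔP ≈ 389000 Pa

A = πD²/4 = π(0.0762)²/4 = 0.00456 m²; mean velocity V = ṁ/(ρA) = 8.305/(792.6 · 0.00456) = 2.298 m/s.
Reynolds number Re = ρVD/μ = 792.6 · 2.298 · 0.0762 / 0.00118 = 1.176e+05.
Re > 4000 → turbulent. Relative roughness ε/D = 0.0008/0.0762 = 0.0105. Haaland: 1/√f = -1.8 log₁₀[(0.0105/3.7)^1.11 + 6.9/1.176e+05] = -1.8 log₁₀[0.00149 + 5.87e-05] = 5.059, so f = 0.03908.
Darcy-Weisbach: ΔP = f(L/D)(ρV²/2) = 0.03908·(362.6/0.0762)·(792.6·2.298²/2) = 0.03908·4759·2092 = 3.89e+05 Pa.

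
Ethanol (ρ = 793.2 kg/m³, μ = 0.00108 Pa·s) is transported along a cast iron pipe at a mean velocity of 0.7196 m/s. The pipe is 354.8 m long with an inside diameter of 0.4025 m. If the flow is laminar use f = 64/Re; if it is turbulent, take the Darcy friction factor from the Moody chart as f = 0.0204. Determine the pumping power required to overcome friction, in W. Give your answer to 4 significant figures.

Reynolds number Re = ρVD/μ = 793.2 · 0.7196 · 0.4025 / 0.00108 = 2.127e+05.
Re > 4000 → turbulent; use the Moody-chart value f = 0.0204.
Darcy-Weisbach: ΔP = f(L/D)(ρV²/2) = 0.0204·(354.8/0.4025)·(793.2·0.7196²/2) = 0.0204·881.5·205.4 = 3693 Pa.
Q = V·A = 0.7196·0.1272 = 0.09156 m³/s.
Pumping power P = QΔP = 0.09156·3693 = 338.14 W = 338.1 W.

P ≈ 338.1 W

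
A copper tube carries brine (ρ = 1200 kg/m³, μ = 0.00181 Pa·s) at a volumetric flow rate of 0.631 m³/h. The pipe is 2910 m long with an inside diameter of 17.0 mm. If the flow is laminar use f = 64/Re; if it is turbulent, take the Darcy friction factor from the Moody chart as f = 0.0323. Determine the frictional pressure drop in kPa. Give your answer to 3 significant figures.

Q = 0.631 m³/h = 0.631/3600 = 0.0001753 m³/s.
Cross-sectional area A = πD²/4 = π(0.017)²/4 = 0.000227 m²; mean velocity V = Q/A = 0.0001753/0.000227 = 0.7722 m/s.
Reynolds number Re = ρVD/μ = 1200 · 0.7722 · 0.017 / 0.00181 = 8703.
Re > 4000 → turbulent; use the Moody-chart value f = 0.0323.
Darcy-Weisbach: ΔP = f(L/D)(ρV²/2) = 0.0323·(2910/0.017)·(1200·0.7722²/2) = 0.0323·1.712e+05·357.8 = 1.978e+06 Pa.
ΔP = 1.978e+06 Pa = 1980 kPa.

ΔP ≈ 1980 kPa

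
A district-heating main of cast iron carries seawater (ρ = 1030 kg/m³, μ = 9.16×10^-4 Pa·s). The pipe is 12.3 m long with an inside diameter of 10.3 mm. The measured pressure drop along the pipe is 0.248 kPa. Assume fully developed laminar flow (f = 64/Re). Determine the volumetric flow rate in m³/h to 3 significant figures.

For laminar flow, f = 64/Re with Re = ρVD/μ, so Darcy-Weisbach reduces to ΔP = 32μLV/D². Solving for V: V = ΔP·D²/(32μL) = 248·(0.0103)²/(32·0.000916·12.3) = 0.07298 m/s.
Check: Re = ρVD/μ = 1030·0.07298·0.0103/0.000916 = 845.2 < 2300, so the laminar assumption holds.
Q = V·A = 0.07298·(π/4·0.0103²) = 6.081e-06 m³/s = 0.0219 m³/h.

Q ≈ 0.0219 m³/h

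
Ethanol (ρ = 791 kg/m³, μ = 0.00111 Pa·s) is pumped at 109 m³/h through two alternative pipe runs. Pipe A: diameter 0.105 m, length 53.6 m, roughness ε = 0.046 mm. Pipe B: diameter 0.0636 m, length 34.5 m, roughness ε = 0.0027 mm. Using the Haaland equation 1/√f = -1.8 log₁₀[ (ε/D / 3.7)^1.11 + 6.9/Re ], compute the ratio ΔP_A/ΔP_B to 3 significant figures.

ΔP_A/ΔP_B ≈ 0.163

Pipe A: V = Q/A = 0.03028/0.008659 = 3.497 m/s; Re = 2.616e+05; ε/D = 0.000438; Haaland → f = 0.01789; ΔP_A = f(L/D)(ρV²/2) = 4.416e+04 Pa.
Pipe B: V = Q/A = 0.03028/0.003177 = 9.531 m/s; Re = 4.319e+05; ε/D = 4.25e-05; Haaland → f = 0.01388; ΔP_B = f(L/D)(ρV²/2) = 2.705e+05 Pa.
ΔP_A/ΔP_B = 4.416e+04/2.705e+05 = 0.163.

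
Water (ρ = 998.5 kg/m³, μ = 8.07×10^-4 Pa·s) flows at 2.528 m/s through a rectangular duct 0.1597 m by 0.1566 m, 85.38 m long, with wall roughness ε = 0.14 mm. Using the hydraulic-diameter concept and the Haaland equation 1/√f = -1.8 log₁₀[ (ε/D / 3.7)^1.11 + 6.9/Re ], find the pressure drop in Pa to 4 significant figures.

Hydraulic diameter D_h = 4A/P = 4·(0.1597·0.1566)/(2·(0.1597+0.1566)) = 0.1/0.6326 = 0.1581 m.
Re = ρVD_h/μ = 998.5·2.528·0.1581/0.000807 = 4.946e+05.
ε/D_h = 0.00014/0.1581 = 0.000885; Haaland gives 1/√f = -1.8 log₁₀[9.56e-05+1.39e-05] = 7.129, so f = 0.01968.
ΔP = f(L/D_h)(ρV²/2) = 0.01968·85.38/0.1581·3191 = 3.39e+04 Pa.

ΔP ≈ 33900 Pa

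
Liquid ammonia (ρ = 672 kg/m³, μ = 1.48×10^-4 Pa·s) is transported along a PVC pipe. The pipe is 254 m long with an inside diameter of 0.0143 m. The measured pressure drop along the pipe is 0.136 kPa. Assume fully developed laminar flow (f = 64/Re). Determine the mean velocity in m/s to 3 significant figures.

For laminar flow, f = 64/Re with Re = ρVD/μ, so Darcy-Weisbach reduces to ΔP = 32μLV/D². Solving for V: V = ΔP·D²/(32μL) = 136·(0.0143)²/(32·0.000148·254) = 0.02312 m/s.
Check: Re = ρVD/μ = 672·0.02312·0.0143/0.000148 = 1501 < 2300, so the laminar assumption holds.

V ≈ 0.0231 m/s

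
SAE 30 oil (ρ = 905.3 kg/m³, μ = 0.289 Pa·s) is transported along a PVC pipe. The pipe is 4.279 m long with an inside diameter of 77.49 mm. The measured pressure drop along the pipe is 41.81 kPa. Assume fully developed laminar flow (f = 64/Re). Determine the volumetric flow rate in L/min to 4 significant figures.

For laminar flow, f = 64/Re with Re = ρVD/μ, so Darcy-Weisbach reduces to ΔP = 32μLV/D². Solving for V: V = ΔP·D²/(32μL) = 4.181e+04·(0.07749)²/(32·0.289·4.279) = 6.344 m/s.
Check: Re = ρVD/μ = 905.3·6.344·0.07749/0.289 = 1540 < 2300, so the laminar assumption holds.
Q = V·A = 6.344·(π/4·0.07749²) = 0.02992 m³/s = 1795 L/min.

Q ≈ 1795 L/min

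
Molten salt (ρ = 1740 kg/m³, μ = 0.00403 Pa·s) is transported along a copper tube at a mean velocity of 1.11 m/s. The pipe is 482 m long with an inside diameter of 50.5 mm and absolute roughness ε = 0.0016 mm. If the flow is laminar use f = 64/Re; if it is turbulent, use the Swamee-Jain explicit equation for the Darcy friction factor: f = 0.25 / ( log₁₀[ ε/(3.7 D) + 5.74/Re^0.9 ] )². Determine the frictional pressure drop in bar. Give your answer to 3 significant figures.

Reynolds number Re = ρVD/μ = 1740 · 1.11 · 0.0505 / 0.00403 = 2.42e+04.
Re > 4000 → turbulent. Relative roughness ε/D = 1.6e-06/0.0505 = 3.17e-05. Swamee-Jain: f = 0.25/(log₁₀[3.17e-05/3.7 + 5.74/2.42e+04^0.9])² = 0.25/(log₁₀[8.56e-06 + 0.000651])² = 0.25/(-3.181)² = 0.02471.
Darcy-Weisbach: ΔP = f(L/D)(ρV²/2) = 0.02471·(482/0.0505)·(1740·1.11²/2) = 0.02471·9545·1072 = 2.528e+05 Pa.
ΔP = 2.528e+05 Pa = 2.53 bar.

ΔP ≈ 2.53 bar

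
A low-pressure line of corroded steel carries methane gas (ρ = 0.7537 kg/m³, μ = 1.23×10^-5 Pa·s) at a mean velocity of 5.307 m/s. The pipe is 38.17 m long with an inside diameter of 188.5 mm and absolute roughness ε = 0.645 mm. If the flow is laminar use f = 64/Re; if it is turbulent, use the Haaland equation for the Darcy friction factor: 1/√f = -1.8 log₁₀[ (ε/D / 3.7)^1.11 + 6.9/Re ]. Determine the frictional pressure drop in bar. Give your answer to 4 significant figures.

ΔP ≈ 6.217×10^-4 bar

Reynolds number Re = ρVD/μ = 0.7537 · 5.307 · 0.1885 / 1.23e-05 = 6.13e+04.
Re > 4000 → turbulent. Relative roughness ε/D = 0.000645/0.1885 = 0.00342. Haaland: 1/√f = -1.8 log₁₀[(0.00342/3.7)^1.11 + 6.9/6.13e+04] = -1.8 log₁₀[0.000429 + 0.000113] = 5.88, so f = 0.02893.
Darcy-Weisbach: ΔP = f(L/D)(ρV²/2) = 0.02893·(38.17/0.1885)·(0.7537·5.307²/2) = 0.02893·202.5·10.61 = 62.17 Pa.
ΔP = 62.17 Pa = 6.217×10^-4 bar.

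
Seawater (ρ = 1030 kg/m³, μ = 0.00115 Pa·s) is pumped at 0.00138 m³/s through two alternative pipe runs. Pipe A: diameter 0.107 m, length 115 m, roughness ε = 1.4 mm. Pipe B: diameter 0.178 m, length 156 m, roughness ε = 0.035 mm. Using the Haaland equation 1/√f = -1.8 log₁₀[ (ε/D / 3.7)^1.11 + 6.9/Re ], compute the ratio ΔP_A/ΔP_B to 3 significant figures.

Pipe A: V = Q/A = 0.00138/0.008992 = 0.1535 m/s; Re = 1.471e+04; ε/D = 0.0131; Haaland → f = 0.04478; ΔP_A = f(L/D)(ρV²/2) = 583.8 Pa.
Pipe B: V = Q/A = 0.00138/0.02488 = 0.05546 m/s; Re = 8841; ε/D = 0.000197; Haaland → f = 0.03216; ΔP_B = f(L/D)(ρV²/2) = 44.64 Pa.
ΔP_A/ΔP_B = 583.8/44.64 = 13.1.

ΔP_A/ΔP_B ≈ 13.1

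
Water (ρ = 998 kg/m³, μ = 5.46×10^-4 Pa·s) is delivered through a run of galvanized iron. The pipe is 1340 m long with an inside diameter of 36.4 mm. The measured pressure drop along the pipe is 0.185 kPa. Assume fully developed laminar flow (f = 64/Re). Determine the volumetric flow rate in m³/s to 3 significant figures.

Q ≈ 1.09×10^-5 m³/s

For laminar flow, f = 64/Re with Re = ρVD/μ, so Darcy-Weisbach reduces to ΔP = 32μLV/D². Solving for V: V = ΔP·D²/(32μL) = 185·(0.0364)²/(32·0.000546·1340) = 0.01047 m/s.
Check: Re = ρVD/μ = 998·0.01047·0.0364/0.000546 = 696.6 < 2300, so the laminar assumption holds.
Q = V·A = 0.01047·(π/4·0.0364²) = 1.089e-05 m³/s = 1.09×10^-5 m³/s.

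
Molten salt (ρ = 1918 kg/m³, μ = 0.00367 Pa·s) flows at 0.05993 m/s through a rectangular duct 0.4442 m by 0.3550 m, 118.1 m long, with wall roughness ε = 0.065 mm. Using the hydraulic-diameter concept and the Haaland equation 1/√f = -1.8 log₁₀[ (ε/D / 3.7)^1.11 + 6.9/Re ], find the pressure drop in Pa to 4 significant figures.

Hydraulic diameter D_h = 4A/P = 4·(0.4442·0.355)/(2·(0.4442+0.355)) = 0.6308/1.598 = 0.3946 m.
Re = ρVD_h/μ = 1918·0.05993·0.3946/0.00367 = 1.236e+04.
ε/D_h = 6.5e-05/0.3946 = 0.000165; Haaland gives 1/√f = -1.8 log₁₀[1.48e-05+0.000558] = 5.835, so f = 0.02937.
ΔP = f(L/D_h)(ρV²/2) = 0.02937·118.1/0.3946·3.444 = 30.27 Pa.

ΔP ≈ 30.27 Pa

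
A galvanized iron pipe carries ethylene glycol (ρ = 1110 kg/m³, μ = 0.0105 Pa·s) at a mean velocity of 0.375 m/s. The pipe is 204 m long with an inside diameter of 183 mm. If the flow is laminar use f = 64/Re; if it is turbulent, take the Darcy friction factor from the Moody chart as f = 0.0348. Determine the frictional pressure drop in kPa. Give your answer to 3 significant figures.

Reynolds number Re = ρVD/μ = 1110 · 0.375 · 0.183 / 0.0105 = 7255.
Re > 4000 → turbulent; use the Moody-chart value f = 0.0348.
Darcy-Weisbach: ΔP = f(L/D)(ρV²/2) = 0.0348·(204/0.183)·(1110·0.375²/2) = 0.0348·1115·78.05 = 3028 Pa.
ΔP = 3028 Pa = 3.03 kPa.

ΔP ≈ 3.03 kPa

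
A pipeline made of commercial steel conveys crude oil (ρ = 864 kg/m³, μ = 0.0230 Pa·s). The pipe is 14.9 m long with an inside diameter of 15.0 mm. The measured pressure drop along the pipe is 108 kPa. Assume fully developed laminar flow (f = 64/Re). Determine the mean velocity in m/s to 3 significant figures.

V ≈ 2.22 m/s

For laminar flow, f = 64/Re with Re = ρVD/μ, so Darcy-Weisbach reduces to ΔP = 32μLV/D². Solving for V: V = ΔP·D²/(32μL) = 1.08e+05·(0.015)²/(32·0.023·14.9) = 2.216 m/s.
Check: Re = ρVD/μ = 864·2.216·0.015/0.023 = 1249 < 2300, so the laminar assumption holds.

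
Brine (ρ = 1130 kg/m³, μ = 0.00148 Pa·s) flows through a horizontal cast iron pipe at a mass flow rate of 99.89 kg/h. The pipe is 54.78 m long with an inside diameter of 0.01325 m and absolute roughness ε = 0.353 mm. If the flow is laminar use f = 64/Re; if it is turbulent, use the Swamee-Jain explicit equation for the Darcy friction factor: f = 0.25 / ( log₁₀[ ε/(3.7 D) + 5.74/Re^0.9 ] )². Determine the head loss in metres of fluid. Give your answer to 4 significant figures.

ṁ = 99.89 kg/h = 99.89/3600 = 0.02775 kg/s.
A = πD²/4 = π(0.01325)²/4 = 0.0001379 m²; mean velocity V = ṁ/(ρA) = 0.02775/(1130 · 0.0001379) = 0.1781 m/s.
Reynolds number Re = ρVD/μ = 1130 · 0.1781 · 0.01325 / 0.00148 = 1802.
Re < 2300 → laminar flow, so f = 64/Re = 64/1802 = 0.03552 (the turbulent correlation is not needed).
Darcy-Weisbach: ΔP = f(L/D)(ρV²/2) = 0.03552·(54.78/0.01325)·(1130·0.1781²/2) = 0.03552·4134·17.92 = 2632 Pa.
Head loss h_f = ΔP/(ρg) = 2632/(1130·9.81) = 0.2374 m.

h_f ≈ 0.2374 m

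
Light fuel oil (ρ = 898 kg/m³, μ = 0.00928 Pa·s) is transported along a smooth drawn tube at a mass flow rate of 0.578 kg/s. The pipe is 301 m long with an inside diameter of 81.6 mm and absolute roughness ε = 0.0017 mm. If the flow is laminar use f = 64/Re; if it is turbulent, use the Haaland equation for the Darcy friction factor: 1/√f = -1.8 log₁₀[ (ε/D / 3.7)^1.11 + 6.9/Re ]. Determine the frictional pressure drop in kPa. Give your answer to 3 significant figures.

ΔP ≈ 1.65 kPa

A = πD²/4 = π(0.0816)²/4 = 0.00523 m²; mean velocity V = ṁ/(ρA) = 0.578/(898 · 0.00523) = 0.1231 m/s.
Reynolds number Re = ρVD/μ = 898 · 0.1231 · 0.0816 / 0.00928 = 971.9.
Re < 2300 → laminar flow, so f = 64/Re = 64/971.9 = 0.06585 (the turbulent correlation is not needed).
Darcy-Weisbach: ΔP = f(L/D)(ρV²/2) = 0.06585·(301/0.0816)·(898·0.1231²/2) = 0.06585·3689·6.802 = 1652 Pa.
ΔP = 1652 Pa = 1.65 kPa.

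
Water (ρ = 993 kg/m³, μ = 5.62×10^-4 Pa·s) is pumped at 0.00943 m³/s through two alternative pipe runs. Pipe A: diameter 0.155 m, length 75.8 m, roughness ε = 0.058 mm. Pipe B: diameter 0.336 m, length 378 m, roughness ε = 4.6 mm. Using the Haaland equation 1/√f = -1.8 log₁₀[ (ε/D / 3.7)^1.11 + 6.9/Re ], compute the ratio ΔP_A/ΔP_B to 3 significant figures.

Pipe A: V = Q/A = 0.00943/0.01887 = 0.4998 m/s; Re = 1.369e+05; ε/D = 0.000374; Haaland → f = 0.01873; ΔP_A = f(L/D)(ρV²/2) = 1136 Pa.
Pipe B: V = Q/A = 0.00943/0.08867 = 0.1064 m/s; Re = 6.314e+04; ε/D = 0.0137; Haaland → f = 0.0431; ΔP_B = f(L/D)(ρV²/2) = 272.3 Pa.
ΔP_A/ΔP_B = 1136/272.3 = 4.17.

ΔP_A/ΔP_B ≈ 4.17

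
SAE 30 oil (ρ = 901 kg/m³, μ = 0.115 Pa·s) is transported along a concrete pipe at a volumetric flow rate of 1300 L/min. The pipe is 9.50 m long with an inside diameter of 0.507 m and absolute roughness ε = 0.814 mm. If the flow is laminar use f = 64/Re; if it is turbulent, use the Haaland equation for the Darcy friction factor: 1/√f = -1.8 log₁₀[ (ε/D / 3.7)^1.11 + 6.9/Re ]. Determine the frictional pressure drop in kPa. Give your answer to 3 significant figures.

ΔP ≈ 0.0146 kPa

Q = 1300 L/min = 1300/60000 = 0.02167 m³/s.
Cross-sectional area A = πD²/4 = π(0.507)²/4 = 0.2019 m²; mean velocity V = Q/A = 0.02167/0.2019 = 0.1073 m/s.
Reynolds number Re = ρVD/μ = 901 · 0.1073 · 0.507 / 0.115 = 426.3.
Re < 2300 → laminar flow, so f = 64/Re = 64/426.3 = 0.1501 (the turbulent correlation is not needed).
Darcy-Weisbach: ΔP = f(L/D)(ρV²/2) = 0.1501·(9.5/0.507)·(901·0.1073²/2) = 0.1501·18.74·5.189 = 14.6 Pa.
ΔP = 14.6 Pa = 0.0146 kPa.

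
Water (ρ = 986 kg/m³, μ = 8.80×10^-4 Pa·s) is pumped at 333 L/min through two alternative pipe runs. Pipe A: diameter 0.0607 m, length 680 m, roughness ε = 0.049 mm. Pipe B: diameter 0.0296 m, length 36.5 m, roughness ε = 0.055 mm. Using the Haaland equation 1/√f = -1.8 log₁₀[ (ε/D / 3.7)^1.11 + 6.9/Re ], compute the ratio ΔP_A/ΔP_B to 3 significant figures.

Pipe A: V = Q/A = 0.00555/0.002894 = 1.918 m/s; Re = 1.304e+05; ε/D = 0.000807; Haaland → f = 0.02075; ΔP_A = f(L/D)(ρV²/2) = 4.216e+05 Pa.
Pipe B: V = Q/A = 0.00555/0.0006881 = 8.065 m/s; Re = 2.675e+05; ε/D = 0.00186; Haaland → f = 0.02364; ΔP_B = f(L/D)(ρV²/2) = 9.348e+05 Pa.
ΔP_A/ΔP_B = 4.216e+05/9.348e+05 = 0.451.

ΔP_A/ΔP_B ≈ 0.451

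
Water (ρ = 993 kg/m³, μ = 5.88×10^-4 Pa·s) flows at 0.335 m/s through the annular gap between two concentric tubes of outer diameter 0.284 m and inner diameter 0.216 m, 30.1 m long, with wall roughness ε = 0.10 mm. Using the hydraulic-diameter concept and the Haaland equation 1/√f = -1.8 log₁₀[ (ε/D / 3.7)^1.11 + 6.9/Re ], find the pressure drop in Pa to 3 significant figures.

Hydraulic diameter D_h = 4A/P = D_o - D_i = 0.284 - 0.216 = 0.068 m.
Re = ρVD_h/μ = 993·0.335·0.068/0.000588 = 3.847e+04.
ε/D_h = 0.0001/0.068 = 0.00147; Haaland gives 1/√f = -1.8 log₁₀[0.000168+0.000179] = 6.227, so f = 0.02579.
ΔP = f(L/D_h)(ρV²/2) = 0.02579·30.1/0.068·55.72 = 636.1 Pa.

ΔP ≈ 636 Pa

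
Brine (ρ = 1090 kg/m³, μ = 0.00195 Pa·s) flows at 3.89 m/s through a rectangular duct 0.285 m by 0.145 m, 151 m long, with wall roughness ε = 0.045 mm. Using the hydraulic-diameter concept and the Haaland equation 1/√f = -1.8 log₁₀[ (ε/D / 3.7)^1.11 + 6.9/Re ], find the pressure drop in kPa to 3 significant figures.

Hydraulic diameter D_h = 4A/P = 4·(0.285·0.145)/(2·(0.285+0.145)) = 0.1653/0.86 = 0.1922 m.
Re = ρVD_h/μ = 1090·3.89·0.1922/0.00195 = 4.179e+05.
ε/D_h = 4.5e-05/0.1922 = 0.000234; Haaland gives 1/√f = -1.8 log₁₀[2.18e-05+1.65e-05] = 7.949, so f = 0.01583.
ΔP = f(L/D_h)(ρV²/2) = 0.01583·151/0.1922·8247 = 1.025e+05 Pa.
ΔP = 103 kPa.

ΔP ≈ 103 kPa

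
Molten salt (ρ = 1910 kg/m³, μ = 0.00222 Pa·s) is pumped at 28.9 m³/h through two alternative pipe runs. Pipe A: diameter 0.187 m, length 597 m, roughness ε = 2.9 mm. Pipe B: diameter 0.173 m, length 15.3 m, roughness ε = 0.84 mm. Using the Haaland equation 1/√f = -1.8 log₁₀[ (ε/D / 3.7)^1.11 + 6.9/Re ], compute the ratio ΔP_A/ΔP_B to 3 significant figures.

ΔP_A/ΔP_B ≈ 37.6

Pipe A: V = Q/A = 0.008028/0.02746 = 0.2923 m/s; Re = 4.703e+04; ε/D = 0.0155; Haaland → f = 0.04523; ΔP_A = f(L/D)(ρV²/2) = 1.178e+04 Pa.
Pipe B: V = Q/A = 0.008028/0.02351 = 0.3415 m/s; Re = 5.083e+04; ε/D = 0.00486; Haaland → f = 0.03182; ΔP_B = f(L/D)(ρV²/2) = 313.4 Pa.
ΔP_A/ΔP_B = 1.178e+04/313.4 = 37.6.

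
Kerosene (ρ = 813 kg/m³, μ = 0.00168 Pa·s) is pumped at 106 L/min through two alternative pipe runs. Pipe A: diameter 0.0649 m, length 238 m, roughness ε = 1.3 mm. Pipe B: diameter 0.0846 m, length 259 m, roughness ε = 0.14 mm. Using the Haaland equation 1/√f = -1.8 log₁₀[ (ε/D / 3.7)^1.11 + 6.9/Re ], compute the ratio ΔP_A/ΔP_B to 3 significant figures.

Pipe A: V = Q/A = 0.001767/0.003308 = 0.534 m/s; Re = 1.677e+04; ε/D = 0.02; Haaland → f = 0.05097; ΔP_A = f(L/D)(ρV²/2) = 2.167e+04 Pa.
Pipe B: V = Q/A = 0.001767/0.005621 = 0.3143 m/s; Re = 1.287e+04; ε/D = 0.00165; Haaland → f = 0.03134; ΔP_B = f(L/D)(ρV²/2) = 3853 Pa.
ΔP_A/ΔP_B = 2.167e+04/3853 = 5.62.

ΔP_A/ΔP_B ≈ 5.62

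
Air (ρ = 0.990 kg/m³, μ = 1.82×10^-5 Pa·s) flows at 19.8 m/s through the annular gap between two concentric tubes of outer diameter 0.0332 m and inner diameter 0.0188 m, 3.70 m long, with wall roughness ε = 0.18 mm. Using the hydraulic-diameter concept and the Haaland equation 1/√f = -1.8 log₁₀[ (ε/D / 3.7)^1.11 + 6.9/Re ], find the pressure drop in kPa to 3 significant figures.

ΔP ≈ 2.20 kPa

Hydraulic diameter D_h = 4A/P = D_o - D_i = 0.0332 - 0.0188 = 0.0144 m.
Re = ρVD_h/μ = 0.99·19.8·0.0144/1.82e-05 = 1.551e+04.
ε/D_h = 0.00018/0.0144 = 0.0125; Haaland gives 1/√f = -1.8 log₁₀[0.00181+0.000445] = 4.766, so f = 0.04403.
ΔP = f(L/D_h)(ρV²/2) = 0.04403·3.7/0.0144·194.1 = 2196 Pa.
ΔP = 2.20 kPa.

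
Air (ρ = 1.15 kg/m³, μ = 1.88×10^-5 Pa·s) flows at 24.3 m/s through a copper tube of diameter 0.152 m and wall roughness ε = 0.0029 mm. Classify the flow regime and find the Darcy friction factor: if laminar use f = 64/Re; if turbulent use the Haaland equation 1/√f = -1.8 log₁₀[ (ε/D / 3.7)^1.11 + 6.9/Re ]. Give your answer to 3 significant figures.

Re = ρVD/μ = 1.15·24.3·0.152/1.88e-05 = 2.259e+05.
Re > 4000 → turbulent. ε/D = 2.9e-06/0.152 = 1.91e-05; Haaland: 1/√f = -1.8 log₁₀[1.35e-06 + 3.05e-05] = 8.093, so f = 0.01527.

f ≈ 0.0153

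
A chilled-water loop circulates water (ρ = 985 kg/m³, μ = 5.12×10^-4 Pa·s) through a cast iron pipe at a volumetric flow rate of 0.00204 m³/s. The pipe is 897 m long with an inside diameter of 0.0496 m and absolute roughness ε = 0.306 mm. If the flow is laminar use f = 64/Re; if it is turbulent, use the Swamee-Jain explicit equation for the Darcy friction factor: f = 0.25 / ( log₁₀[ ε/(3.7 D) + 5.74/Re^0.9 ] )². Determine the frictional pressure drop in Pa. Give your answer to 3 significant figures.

Cross-sectional area A = πD²/4 = π(0.0496)²/4 = 0.001932 m²; mean velocity V = Q/A = 0.00204/0.001932 = 1.056 m/s.
Reynolds number Re = ρVD/μ = 985 · 1.056 · 0.0496 / 0.000512 = 1.007e+05.
Re > 4000 → turbulent. Relative roughness ε/D = 0.000306/0.0496 = 0.00617. Swamee-Jain: f = 0.25/(log₁₀[0.00617/3.7 + 5.74/1.007e+05^0.9])² = 0.25/(log₁₀[0.00167 + 0.00018])² = 0.25/(-2.733)² = 0.03346.
Darcy-Weisbach: ΔP = f(L/D)(ρV²/2) = 0.03346·(897/0.0496)·(985·1.056²/2) = 0.03346·1.808e+04·549 = 3.322e+05 Pa.

ΔP ≈ 332000 Pa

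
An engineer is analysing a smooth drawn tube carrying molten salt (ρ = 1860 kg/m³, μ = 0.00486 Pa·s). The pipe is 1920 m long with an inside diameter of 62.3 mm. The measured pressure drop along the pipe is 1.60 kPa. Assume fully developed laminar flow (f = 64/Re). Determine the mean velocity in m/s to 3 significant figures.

For laminar flow, f = 64/Re with Re = ρVD/μ, so Darcy-Weisbach reduces to ΔP = 32μLV/D². Solving for V: V = ΔP·D²/(32μL) = 1600·(0.0623)²/(32·0.00486·1920) = 0.0208 m/s.
Check: Re = ρVD/μ = 1860·0.0208·0.0623/0.00486 = 495.9 < 2300, so the laminar assumption holds.

V ≈ 0.0208 m/s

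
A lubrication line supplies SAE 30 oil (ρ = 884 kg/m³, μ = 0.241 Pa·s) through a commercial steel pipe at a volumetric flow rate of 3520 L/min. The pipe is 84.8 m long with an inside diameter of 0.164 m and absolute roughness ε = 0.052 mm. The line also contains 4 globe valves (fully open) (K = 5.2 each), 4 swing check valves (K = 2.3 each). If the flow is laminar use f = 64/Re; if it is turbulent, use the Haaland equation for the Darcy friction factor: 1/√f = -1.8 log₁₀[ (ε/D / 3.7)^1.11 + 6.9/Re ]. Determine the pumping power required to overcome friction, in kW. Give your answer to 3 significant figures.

Q = 3520 L/min = 3520/60000 = 0.05867 m³/s.
Cross-sectional area A = πD²/4 = π(0.164)²/4 = 0.02112 m²; mean velocity V = Q/A = 0.05867/0.02112 = 2.777 m/s.
Reynolds number Re = ρVD/μ = 884 · 2.777 · 0.164 / 0.241 = 1671.
Re < 2300 → laminar flow, so f = 64/Re = 64/1671 = 0.03831 (the turbulent correlation is not needed).
Total minor-loss coefficient ΣK = 4·5.2 + 4·2.3 = 30.
ΔP = [f·L/D + ΣK]·(ρV²/2) = [0.03831·84.8/0.164 + 30]·(884·2.777²/2) = [19.81 + 30]·3409 = 1.698e+05 Pa.
Pumping power P = QΔP = 0.05867·1.698e+05 = 9962 W = 9.96 kW.

P ≈ 9.96 kW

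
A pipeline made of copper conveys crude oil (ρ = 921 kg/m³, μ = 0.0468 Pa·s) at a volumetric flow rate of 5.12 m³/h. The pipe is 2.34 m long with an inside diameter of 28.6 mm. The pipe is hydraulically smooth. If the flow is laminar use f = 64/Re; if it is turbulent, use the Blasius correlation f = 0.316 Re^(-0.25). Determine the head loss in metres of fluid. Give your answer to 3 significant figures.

Q = 5.12 m³/h = 5.12/3600 = 0.001422 m³/s.
Cross-sectional area A = πD²/4 = π(0.0286)²/4 = 0.0006424 m²; mean velocity V = Q/A = 0.001422/0.0006424 = 2.214 m/s.
Reynolds number Re = ρVD/μ = 921 · 2.214 · 0.0286 / 0.0468 = 1246.
Re < 2300 → laminar flow, so f = 64/Re = 64/1246 = 0.05136 (the turbulent correlation is not needed).
Darcy-Weisbach: ΔP = f(L/D)(ρV²/2) = 0.05136·(2.34/0.0286)·(921·2.214²/2) = 0.05136·81.82·2257 = 9485 Pa.
Head loss h_f = ΔP/(ρg) = 9485/(921·9.81) = 1.05 m.

h_f ≈ 1.05 m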